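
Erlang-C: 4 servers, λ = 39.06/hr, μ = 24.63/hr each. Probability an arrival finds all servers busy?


a = λ/μ = 1.5859; ρ = a/4 = 0.3965
P₀ = 0.202233 (from M/M/c formula)
C(c,a) = [a^c/(c!(1−ρ))]·P₀ = [6.32516/(24·0.6035)]·0.202233
= 0.43668·0.202233 = 0.088311

Final: 0.088311


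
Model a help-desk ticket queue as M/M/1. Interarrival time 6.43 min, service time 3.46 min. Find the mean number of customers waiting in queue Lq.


λ = 60/6.43 = 9.3313 /hr
μ = 60/3.46 = 17.3410 /hr
ρ = λ/μ = 9.3313/17.3410 = 0.5381
Lq = ρ²/(1−ρ) = 0.2896/0.4619 = 0.6269

Final: 0.6269


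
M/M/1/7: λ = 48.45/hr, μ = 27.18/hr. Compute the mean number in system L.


ρ = 48.45/27.18 = 1.7826
L = ρ[1 − (K+1)ρ^K + Kρ^(K+1)] / [(1−ρ)(1−ρ^(K+1))]
Numerator: 1.7826·(1 − 8·57.188710 + 7·101.942348) = 458.272743
Denominator: (-0.7826)·(-100.942348) = 78.993515
L = 458.272743/78.993515 = 5.8014

Final: 5.8014


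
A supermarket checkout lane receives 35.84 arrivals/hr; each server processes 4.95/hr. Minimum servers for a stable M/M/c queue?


Stability requires cμ > λ ⇔ c > λ/μ.
λ/μ = 35.84/4.95 = 7.2404
Minimum integer c = ⌊7.2404⌋ + 1 = 8
Check: 8·4.95 = 39.60 > 35.84, while 7·4.95 = 34.65 ≤ 35.84

Final: 8 servers


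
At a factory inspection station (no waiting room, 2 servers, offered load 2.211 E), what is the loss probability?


B(c,a) = (a^c/c!) / Σ_{k=0}^{c} a^k/k!
a^2/2! = 2.444260
Σ terms (k=0..2): 1.00000 + 2.21100 + 2.44426 = 5.655260
B = 2.444260/5.655260 = 0.432210

Final: 0.432210


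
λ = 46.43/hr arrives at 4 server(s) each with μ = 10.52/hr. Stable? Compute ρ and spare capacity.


Total capacity cμ = 4·10.52 = 42.08/hr
ρ = λ/(cμ) = 46.43/42.08 = 1.1034
Stable ⇔ ρ < 1: NO
Spare capacity = cμ − λ = 42.08 − 46.43 = -4.35/hr

Final: ρ = 1.1034; unstable; margin = -4.35/hr


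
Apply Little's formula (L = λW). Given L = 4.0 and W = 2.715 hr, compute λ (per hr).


λ = L/W = 4.0/2.715 = 1.4733 /hr

Final: 1.4733 /hr


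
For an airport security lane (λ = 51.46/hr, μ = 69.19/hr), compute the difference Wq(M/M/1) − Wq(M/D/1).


ρ = 51.46/69.19 = 0.7437
Wq(M/M/1) = ρ/(μ−λ) = 0.7437/17.73 = 0.04195 hr
Wq(M/D/1) = ρ/(2(μ−λ)) = 0.02097 hr
Savings = 0.04195 − 0.02097 = 0.02097 hr

Final: 0.02097 hr


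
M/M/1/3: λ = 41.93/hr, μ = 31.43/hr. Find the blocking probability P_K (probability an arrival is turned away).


ρ = λ/μ = 41.93/31.43 = 1.3341
P_K = (1−ρ)ρ^K/(1−ρ^(K+1)) = (-0.3341·2.374332)/(1 − 3.167539)
= -0.793207/-2.167539 = 0.365948

Final: 0.365948


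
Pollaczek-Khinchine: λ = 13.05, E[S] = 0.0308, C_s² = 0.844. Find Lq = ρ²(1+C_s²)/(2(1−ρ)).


ρ = λ·E[S] = 13.05·0.0308 = 0.4019
Lq = ρ²(1+C_s²)/(2(1−ρ)) = 0.1616·(1+0.844)/(2·0.5981)
= 0.1616·1.8440/1.1961 = 0.24906

Final: 0.24906


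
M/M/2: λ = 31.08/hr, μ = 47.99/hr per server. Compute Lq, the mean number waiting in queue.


a = λ/μ = 0.6476; ρ = a/2 = 0.3238
P₀ = 0.510782
Lq = P₀·a^c·ρ / (c!·(1−ρ)²) = 0.510782·0.41943·0.3238/(2·0.45722)
= 0.07586

Final: 0.07586


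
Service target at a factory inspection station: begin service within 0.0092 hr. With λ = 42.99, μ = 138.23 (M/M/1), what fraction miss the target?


ρ = 42.99/138.23 = 0.3110
P(Wq > t) = ρ·e^{−(μ−λ)t} = 0.3110·e^{−0.8762}
= 0.3110·0.416359 = 0.129489

Final: 0.129489


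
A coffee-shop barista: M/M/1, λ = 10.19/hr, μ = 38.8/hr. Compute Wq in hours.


ρ = 10.19/38.8 = 0.2626
Wq = ρ/(μ−λ) = 0.2626/(38.8 − 10.19) = 0.2626/28.61 = 0.009180 hr

Final: 0.009180 hr


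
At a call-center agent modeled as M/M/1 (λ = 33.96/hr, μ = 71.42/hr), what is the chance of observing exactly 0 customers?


ρ = 33.96/71.42 = 0.4755
P_n = (1−ρ)·ρ^n = (1 − 0.4755)·0.4755^0 = 0.5245·1.000000 = 0.524503

Final: 0.524503


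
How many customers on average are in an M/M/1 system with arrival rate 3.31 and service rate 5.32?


ρ = λ/μ = 3.31/5.32 = 0.6222
L = ρ/(1−ρ) = 0.6222/(1 − 0.6222) = 0.6222/0.3778 = 1.6468

Final: 1.6468


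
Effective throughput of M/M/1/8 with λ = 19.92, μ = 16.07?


ρ = 1.2396; P_K = (1−ρ)ρ^8/(1−ρ^9) = 0.225977
λ_eff = λ(1 − P_K) = 19.92·(1 − 0.225977) = 19.92·0.774023 = 15.4185 /hr

Final: 15.4185 /hr


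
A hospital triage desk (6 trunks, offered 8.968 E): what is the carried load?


B(6,8.968) = 0.439002 (Erlang-B)
Carried load = a(1 − B) = 8.968·(1 − 0.439002) = 8.968·0.560998 = 5.0310 E

Final: 5.0310 Erlangs


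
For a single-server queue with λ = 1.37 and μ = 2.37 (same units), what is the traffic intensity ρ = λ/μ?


ρ = λ/μ = 1.37/2.37 = 0.5781

Final: 0.5781


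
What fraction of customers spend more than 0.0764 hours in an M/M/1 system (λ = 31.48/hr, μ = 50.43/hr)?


W ~ Exponential(μ−λ) for M/M/1.
μ − λ = 50.43 − 31.48 = 18.9500
P(W > t) = e^{−(μ−λ)t} = e^{−1.4478} = 0.235092

Final: 0.235092


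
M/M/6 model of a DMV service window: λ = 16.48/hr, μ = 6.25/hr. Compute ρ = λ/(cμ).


ρ = λ/(cμ) = 16.48/(6·6.25) = 16.48/37.50 = 0.4395

Final: 0.4395


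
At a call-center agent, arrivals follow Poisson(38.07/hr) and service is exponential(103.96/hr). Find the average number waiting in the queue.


ρ = 38.07/103.96 = 0.3662
Lq = ρ²/(1−ρ) = 0.1341/0.6338 = 0.2116

Final: 0.2116


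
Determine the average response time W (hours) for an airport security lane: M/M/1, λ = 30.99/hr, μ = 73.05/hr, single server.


W = 1/(μ−λ) = 1/(73.05 − 30.99) = 1/42.06 = 0.02378 hr

Final: 0.02378 hr


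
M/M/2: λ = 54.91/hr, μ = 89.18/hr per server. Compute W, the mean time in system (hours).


a = 0.6157; ρ = 0.3079; P₀ = 0.529215
Lq = P₀·a^c·ρ/(c!(1−ρ)²) = 0.06447
Wq = Lq/λ = 0.06447/54.91 = 0.001174 hr
W = Wq + 1/μ = 0.001174 + 0.01121 = 0.01239 hr

Final: 0.01239 hr


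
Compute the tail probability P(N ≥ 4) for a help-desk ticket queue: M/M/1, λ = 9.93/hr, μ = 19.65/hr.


ρ = 9.93/19.65 = 0.5053
P(N ≥ n) = ρ^n = 0.5053^4 = 0.065215

Final: 0.065215


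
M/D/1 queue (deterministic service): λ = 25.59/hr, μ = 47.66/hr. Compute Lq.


ρ = 25.59/47.66 = 0.5369
M/D/1: Lq = ρ²/(2(1−ρ)) = 0.2883/(2·0.4631) = 0.31128

Final: 0.31128


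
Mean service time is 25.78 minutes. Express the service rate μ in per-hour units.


μ = 1/(service time) in consistent units.
1 hour = 60 min, so μ = 60/25.78 = 2.3274 per hour

Final: 2.3274 /hr


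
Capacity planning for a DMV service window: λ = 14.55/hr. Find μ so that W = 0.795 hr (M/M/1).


W = 1/(μ−λ) ⇒ μ − λ = 1/W = 1/0.795 = 1.2579
μ = λ + 1/W = 14.55 + 1.2579 = 15.8079 per hr

Final: 15.8079 /hr


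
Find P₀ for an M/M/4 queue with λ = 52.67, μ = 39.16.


a = λ/μ = 52.67/39.16 = 1.3450; ρ = a/c = 0.3362
Σ_{k=0}^{3} a^k/k! (terms k=0..3) = 1.00000 + 1.34499 + 0.90451 + 0.40552 = 3.65502
Tail: a^4/(4!(1−ρ)) = 3.27252/(24·0.6638) = 0.20543
P₀ = 1/(3.65502 + 0.20543) = 1/3.86045 = 0.259037

Final: 0.259037


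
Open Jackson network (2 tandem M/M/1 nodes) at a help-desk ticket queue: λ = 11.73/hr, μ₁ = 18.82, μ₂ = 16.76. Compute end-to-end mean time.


Each node sees arrival rate λ = 11.73/hr (tandem ⇒ throughput preserved).
W₁ = 1/(μ₁−λ) = 1/(18.82−11.73) = 0.14104 hr
W₂ = 1/(μ₂−λ) = 1/(16.76−11.73) = 0.19881 hr
W_total = W₁ + W₂ = 0.14104 + 0.19881 = 0.33985 hr

Final: 0.33985 hr


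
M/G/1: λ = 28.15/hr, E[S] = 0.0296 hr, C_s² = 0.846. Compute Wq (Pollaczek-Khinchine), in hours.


ρ = λ·E[S] = 28.15·0.0296 = 0.8332
E[S²] = E[S]²(1+C_s²) = 0.0296²·(1+0.846) = 0.001617
Wq = λ·E[S²]/(2(1−ρ)) = 28.15·0.001617/(2·0.1668) = 0.13651 hr

Final: 0.13651 hr


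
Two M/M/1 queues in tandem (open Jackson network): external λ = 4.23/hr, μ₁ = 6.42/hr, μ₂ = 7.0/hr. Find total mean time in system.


Each node sees arrival rate λ = 4.23/hr (tandem ⇒ throughput preserved).
W₁ = 1/(μ₁−λ) = 1/(6.42−4.23) = 0.45662 hr
W₂ = 1/(μ₂−λ) = 1/(7.0−4.23) = 0.36101 hr
W_total = W₁ + W₂ = 0.45662 + 0.36101 = 0.81763 hr

Final: 0.81763 hr


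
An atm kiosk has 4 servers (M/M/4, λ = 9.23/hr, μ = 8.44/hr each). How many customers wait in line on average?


a = λ/μ = 1.0936; ρ = a/4 = 0.2734
P₀ = 0.334270
Lq = P₀·a^c·ρ / (c!·(1−ρ)²) = 0.334270·1.43033·0.2734/(24·0.52795)
= 0.01032

Final: 0.01032


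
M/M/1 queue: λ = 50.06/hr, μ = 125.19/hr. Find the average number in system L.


ρ = λ/μ = 50.06/125.19 = 0.3999
L = ρ/(1−ρ) = 0.3999/(1 − 0.3999) = 0.3999/0.6001 = 0.6663

Final: 0.6663


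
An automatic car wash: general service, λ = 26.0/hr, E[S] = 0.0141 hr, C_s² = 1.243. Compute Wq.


ρ = λ·E[S] = 26.0·0.0141 = 0.3666
E[S²] = E[S]²(1+C_s²) = 0.0141²·(1+1.243) = 0.0004459
Wq = λ·E[S²]/(2(1−ρ)) = 26.0·0.0004459/(2·0.6334) = 0.009152 hr

Final: 0.009152 hr


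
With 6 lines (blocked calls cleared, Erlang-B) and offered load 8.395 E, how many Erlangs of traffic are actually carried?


B(6,8.395) = 0.410675 (Erlang-B)
Carried load = a(1 − B) = 8.395·(1 − 0.410675) = 8.395·0.589325 = 4.9474 E

Final: 4.9474 Erlangs


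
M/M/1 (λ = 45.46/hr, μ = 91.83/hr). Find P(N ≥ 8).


ρ = 45.46/91.83 = 0.4950
P(N ≥ n) = ρ^n = 0.4950^8 = 0.003607

Final: 0.003607


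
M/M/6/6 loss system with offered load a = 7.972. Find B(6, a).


B(c,a) = (a^c/c!) / Σ_{k=0}^{c} a^k/k!
a^6/6! = 356.509612
Σ terms (k=0..6): 1.00000 + 7.97200 + 31.77639 + 84.44047 + 168.28985 + 268.32133 + 356.50961 = 918.309652
B = 356.509612/918.309652 = 0.388224

Final: 0.388224


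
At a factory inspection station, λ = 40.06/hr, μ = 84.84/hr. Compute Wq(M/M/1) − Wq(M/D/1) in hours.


ρ = 40.06/84.84 = 0.4722
Wq(M/M/1) = ρ/(μ−λ) = 0.4722/44.78 = 0.01054 hr
Wq(M/D/1) = ρ/(2(μ−λ)) = 0.005272 hr
Savings = 0.01054 − 0.005272 = 0.005272 hr

Final: 0.005272 hr


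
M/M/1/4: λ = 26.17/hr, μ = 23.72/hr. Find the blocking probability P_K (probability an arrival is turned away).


ρ = λ/μ = 26.17/23.72 = 1.1033
P_K = (1−ρ)ρ^K/(1−ρ^(K+1)) = (-0.1033·1.481686)/(1 − 1.634727)
= -0.153041/-0.634727 = 0.241113

Final: 0.241113


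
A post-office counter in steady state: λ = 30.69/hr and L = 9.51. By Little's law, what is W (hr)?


W = L/λ = 9.51/30.69 = 0.3099 hr

Final: 0.3099 hr


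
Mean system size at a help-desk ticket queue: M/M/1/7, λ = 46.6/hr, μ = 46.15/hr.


ρ = 46.6/46.15 = 1.0098
L = ρ[1 − (K+1)ρ^K + Kρ^(K+1)] / [(1−ρ)(1−ρ^(K+1))]
Numerator: 1.0098·(1 − 8·1.070285 + 7·1.080721) = 0.002795
Denominator: (-0.009751)·(-0.080721) = 0.0007871
L = 0.002795/0.0007871 = 3.5509

Final: 3.5509


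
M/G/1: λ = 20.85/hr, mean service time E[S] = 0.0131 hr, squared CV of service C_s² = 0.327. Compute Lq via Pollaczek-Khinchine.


ρ = λ·E[S] = 20.85·0.0131 = 0.2731
Lq = ρ²(1+C_s²)/(2(1−ρ)) = 0.07460·(1+0.327)/(2·0.7269)
= 0.07460·1.3270/1.4537 = 0.06810

Final: 0.06810


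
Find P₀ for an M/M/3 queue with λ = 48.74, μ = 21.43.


a = λ/μ = 48.74/21.43 = 2.2744; ρ = a/c = 0.7581
Σ_{k=0}^{2} a^k/k! (terms k=0..2) = 1.00000 + 2.27438 + 2.58641 = 5.86079
Tail: a^3/(3!(1−ρ)) = 11.76495/(6·0.2419) = 8.10684
P₀ = 1/(5.86079 + 8.10684) = 1/13.96763 = 0.071594

Final: 0.071594


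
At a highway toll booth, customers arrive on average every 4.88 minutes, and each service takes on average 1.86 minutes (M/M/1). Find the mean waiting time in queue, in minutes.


λ = 60/4.88 = 12.2951 /hr
μ = 60/1.86 = 32.2581 /hr
ρ = λ/μ = 12.2951/32.2581 = 0.3811
Wq = ρ/(μ−λ) = 0.3811/(32.2581−12.2951) = 0.01909 hr
In minutes: 0.01909·60 = 1.146 min

Final: 1.146 min


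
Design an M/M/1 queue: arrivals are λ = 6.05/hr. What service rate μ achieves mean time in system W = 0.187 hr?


W = 1/(μ−λ) ⇒ μ − λ = 1/W = 1/0.187 = 5.3476
μ = λ + 1/W = 6.05 + 5.3476 = 11.3976 per hr

Final: 11.3976 /hr


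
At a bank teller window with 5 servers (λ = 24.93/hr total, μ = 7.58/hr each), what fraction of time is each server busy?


ρ = λ/(cμ) = 24.93/(5·7.58) = 24.93/37.90 = 0.6578

Final: 0.6578


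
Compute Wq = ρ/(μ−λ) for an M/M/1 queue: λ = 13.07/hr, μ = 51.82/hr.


ρ = 13.07/51.82 = 0.2522
Wq = ρ/(μ−λ) = 0.2522/(51.82 − 13.07) = 0.2522/38.75 = 0.006509 hr

Final: 0.006509 hr


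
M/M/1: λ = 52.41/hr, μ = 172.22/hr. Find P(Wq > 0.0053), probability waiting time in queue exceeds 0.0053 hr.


ρ = 52.41/172.22 = 0.3043
P(Wq > t) = ρ·e^{−(μ−λ)t} = 0.3043·e^{−0.6350}
= 0.3043·0.529939 = 0.161271

Final: 0.161271


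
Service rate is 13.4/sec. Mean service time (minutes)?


Mean service time = 1/μ = 1/13.4 second = 0.07463 second
In minutes: 0.07463 × 0.0166667 = 0.001244 min

Final: 0.001244 min


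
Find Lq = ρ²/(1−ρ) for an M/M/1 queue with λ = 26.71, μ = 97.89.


ρ = 26.71/97.89 = 0.2729
Lq = ρ²/(1−ρ) = 0.07445/0.7271 = 0.1024

Final: 0.1024


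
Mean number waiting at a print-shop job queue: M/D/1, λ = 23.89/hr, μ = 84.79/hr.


ρ = 23.89/84.79 = 0.2818
M/D/1: Lq = ρ²/(2(1−ρ)) = 0.07939/(2·0.7182) = 0.05526

Final: 0.05526


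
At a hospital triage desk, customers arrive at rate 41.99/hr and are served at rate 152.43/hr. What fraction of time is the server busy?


ρ = λ/μ = 41.99/152.43 = 0.2755

Final: 0.2755


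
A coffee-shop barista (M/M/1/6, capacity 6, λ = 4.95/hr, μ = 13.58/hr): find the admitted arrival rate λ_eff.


ρ = 0.3645; P_K = (1−ρ)ρ^6/(1−ρ^7) = 0.001492
λ_eff = λ(1 − P_K) = 4.95·(1 − 0.001492) = 4.95·0.998508 = 4.9426 /hr

Final: 4.9426 /hr


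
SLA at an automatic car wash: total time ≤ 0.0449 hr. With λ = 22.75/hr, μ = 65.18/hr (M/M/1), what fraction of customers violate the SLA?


W ~ Exponential(μ−λ) for M/M/1.
μ − λ = 65.18 − 22.75 = 42.4300
P(W > t) = e^{−(μ−λ)t} = e^{−1.9051} = 0.148807

Final: 0.148807


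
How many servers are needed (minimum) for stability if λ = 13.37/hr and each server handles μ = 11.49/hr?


Stability requires cμ > λ ⇔ c > λ/μ.
λ/μ = 13.37/11.49 = 1.1636
Minimum integer c = ⌊1.1636⌋ + 1 = 2
Check: 2·11.49 = 22.98 > 13.37, while 1·11.49 = 11.49 ≤ 13.37

Final: 2 servers


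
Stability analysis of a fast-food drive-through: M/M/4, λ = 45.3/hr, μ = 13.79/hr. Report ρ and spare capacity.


Total capacity cμ = 4·13.79 = 55.16/hr
ρ = λ/(cμ) = 45.3/55.16 = 0.8212
Stable ⇔ ρ < 1: YES
Spare capacity = cμ − λ = 55.16 − 45.3 = 9.86/hr

Final: ρ = 0.8212; stable; margin = 9.86/hr


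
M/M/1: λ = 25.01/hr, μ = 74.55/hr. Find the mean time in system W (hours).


W = 1/(μ−λ) = 1/(74.55 − 25.01) = 1/49.54 = 0.02019 hr

Final: 0.02019 hr


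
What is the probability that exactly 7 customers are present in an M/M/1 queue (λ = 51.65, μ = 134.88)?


ρ = 51.65/134.88 = 0.3829
P_n = (1−ρ)·ρ^n = (1 − 0.3829)·0.3829^7 = 0.6171·0.001207 = 0.0007451

Final: 0.0007451


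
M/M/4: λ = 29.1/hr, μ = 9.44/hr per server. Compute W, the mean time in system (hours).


a = 3.0826; ρ = 0.7707; P₀ = 0.033199
Lq = P₀·a^c·ρ/(c!(1−ρ)²) = 1.83015
Wq = Lq/λ = 1.83015/29.1 = 0.06289 hr
W = Wq + 1/μ = 0.06289 + 0.10593 = 0.16882 hr

Final: 0.16882 hr


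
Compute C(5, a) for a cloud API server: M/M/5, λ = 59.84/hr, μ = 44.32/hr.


a = λ/μ = 1.3502; ρ = a/5 = 0.2700
P₀ = 0.258960 (from M/M/c formula)
C(c,a) = [a^c/(c!(1−ρ))]·P₀ = [4.48703/(120·0.7300)]·0.258960
= 0.05122·0.258960 = 0.013265

Final: 0.013265


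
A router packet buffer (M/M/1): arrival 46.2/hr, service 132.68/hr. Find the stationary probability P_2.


ρ = 46.2/132.68 = 0.3482
P_n = (1−ρ)·ρ^n = (1 − 0.3482)·0.3482^2 = 0.6518·0.121248 = 0.079028

Final: 0.079028


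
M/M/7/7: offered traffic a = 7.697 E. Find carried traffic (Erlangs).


B(7,7.697) = 0.290790 (Erlang-B)
Carried load = a(1 − B) = 7.697·(1 − 0.290790) = 7.697·0.709210 = 5.4588 E

Final: 5.4588 Erlangs


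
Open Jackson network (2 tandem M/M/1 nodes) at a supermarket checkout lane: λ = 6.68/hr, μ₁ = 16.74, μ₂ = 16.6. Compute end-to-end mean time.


Each node sees arrival rate λ = 6.68/hr (tandem ⇒ throughput preserved).
W₁ = 1/(μ₁−λ) = 1/(16.74−6.68) = 0.09940 hr
W₂ = 1/(μ₂−λ) = 1/(16.6−6.68) = 0.10081 hr
W_total = W₁ + W₂ = 0.09940 + 0.10081 = 0.20021 hr

Final: 0.20021 hr


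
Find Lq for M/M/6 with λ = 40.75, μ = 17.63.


a = λ/μ = 2.3114; ρ = a/6 = 0.3852
P₀ = 0.098771
Lq = P₀·a^c·ρ / (c!·(1−ρ)²) = 0.098771·152.49367·0.3852/(720·0.37794)
= 0.02132

Final: 0.02132


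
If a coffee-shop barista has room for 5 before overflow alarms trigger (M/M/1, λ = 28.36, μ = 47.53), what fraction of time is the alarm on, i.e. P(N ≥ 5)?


ρ = 28.36/47.53 = 0.5967
P(N ≥ n) = ρ^n = 0.5967^5 = 0.075630

Final: 0.075630


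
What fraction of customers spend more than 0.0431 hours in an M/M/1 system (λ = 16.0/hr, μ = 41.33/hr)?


W ~ Exponential(μ−λ) for M/M/1.
μ − λ = 41.33 − 16.0 = 25.3300
P(W > t) = e^{−(μ−λ)t} = e^{−1.0917} = 0.335638

Final: 0.335638


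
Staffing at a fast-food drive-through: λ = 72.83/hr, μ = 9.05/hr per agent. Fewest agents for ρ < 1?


Stability requires cμ > λ ⇔ c > λ/μ.
λ/μ = 72.83/9.05 = 8.0475
Minimum integer c = ⌊8.0475⌋ + 1 = 9
Check: 9·9.05 = 81.45 > 72.83, while 8·9.05 = 72.40 ≤ 72.83

Final: 9 servers


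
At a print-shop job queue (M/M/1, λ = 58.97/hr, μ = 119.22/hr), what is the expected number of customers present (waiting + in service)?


ρ = λ/μ = 58.97/119.22 = 0.4946
L = ρ/(1−ρ) = 0.4946/(1 − 0.4946) = 0.4946/0.5054 = 0.9788

Final: 0.9788


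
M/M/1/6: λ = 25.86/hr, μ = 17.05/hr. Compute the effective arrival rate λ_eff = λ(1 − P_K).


ρ = 1.5167; P_K = (1−ρ)ρ^6/(1−ρ^7) = 0.360188
λ_eff = λ(1 − P_K) = 25.86·(1 − 0.360188) = 25.86·0.639812 = 16.5455 /hr

Final: 16.5455 /hr


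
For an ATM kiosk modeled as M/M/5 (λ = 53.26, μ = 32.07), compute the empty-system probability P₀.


a = λ/μ = 53.26/32.07 = 1.6607; ρ = a/c = 0.3321
Σ_{k=0}^{4} a^k/k! (terms k=0..4) = 1.00000 + 1.66074 + 1.37903 + 0.76341 + 0.31695 = 5.12013
Tail: a^5/(5!(1−ρ)) = 12.63313/(120·0.6679) = 0.15763
P₀ = 1/(5.12013 + 0.15763) = 1/5.27777 = 0.189474

Final: 0.189474


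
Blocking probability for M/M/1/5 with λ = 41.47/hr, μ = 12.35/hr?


ρ = λ/μ = 41.47/12.35 = 3.3579
P_K = (1−ρ)ρ^K/(1−ρ^(K+1)) = (-2.3579·426.909077)/(1 − 1433.515742)
= -1006.606666/-1432.515742 = 0.702685

Final: 0.702685


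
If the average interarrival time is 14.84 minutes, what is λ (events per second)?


λ = 1/(interarrival time) in consistent units.
1 second = 0.0166667 min, so λ = 0.0166667/14.84 = 0.001123 per second

Final: 0.001123 /sec


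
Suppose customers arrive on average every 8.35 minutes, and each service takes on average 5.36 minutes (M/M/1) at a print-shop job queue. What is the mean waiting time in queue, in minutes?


λ = 60/8.35 = 7.1856 /hr
μ = 60/5.36 = 11.1940 /hr
ρ = λ/μ = 7.1856/11.1940 = 0.6419
Wq = ρ/(μ−λ) = 0.6419/(11.1940−7.1856) = 0.16014 hr
In minutes: 0.16014·60 = 9.609 min

Final: 9.609 min


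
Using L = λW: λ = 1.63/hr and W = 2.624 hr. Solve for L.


L = λW = 1.63·2.624 = 4.2771

Final: 4.2771


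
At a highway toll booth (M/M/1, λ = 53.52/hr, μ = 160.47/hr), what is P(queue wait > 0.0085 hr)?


ρ = 53.52/160.47 = 0.3335
P(Wq > t) = ρ·e^{−(μ−λ)t} = 0.3335·e^{−0.9091}
= 0.3335·0.402897 = 0.134374

Final: 0.134374


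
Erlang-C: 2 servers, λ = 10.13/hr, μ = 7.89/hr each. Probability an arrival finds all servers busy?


a = λ/μ = 1.2839; ρ = a/2 = 0.6420
P₀ = 0.218063 (from M/M/c formula)
C(c,a) = [a^c/(c!(1−ρ))]·P₀ = [1.64841/(2·0.3580)]·0.218063
= 2.30194·0.218063 = 0.501966

Final: 0.501966


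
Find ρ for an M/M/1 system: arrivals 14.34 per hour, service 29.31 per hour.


ρ = λ/μ = 14.34/29.31 = 0.4893

Final: 0.4893


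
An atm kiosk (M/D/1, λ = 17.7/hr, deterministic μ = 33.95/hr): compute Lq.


ρ = 17.7/33.95 = 0.5214
M/D/1: Lq = ρ²/(2(1−ρ)) = 0.2718/(2·0.4786) = 0.28394

Final: 0.28394


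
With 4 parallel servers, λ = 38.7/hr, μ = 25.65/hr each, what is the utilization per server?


ρ = λ/(cμ) = 38.7/(4·25.65) = 38.7/102.60 = 0.3772

Final: 0.3772


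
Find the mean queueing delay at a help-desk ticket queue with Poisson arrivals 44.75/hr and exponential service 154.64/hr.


ρ = 44.75/154.64 = 0.2894
Wq = ρ/(μ−λ) = 0.2894/(154.64 − 44.75) = 0.2894/109.89 = 0.002633 hr

Final: 0.002633 hr


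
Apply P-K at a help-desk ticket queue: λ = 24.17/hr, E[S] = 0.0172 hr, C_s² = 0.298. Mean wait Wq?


ρ = λ·E[S] = 24.17·0.0172 = 0.4157
E[S²] = E[S]²(1+C_s²) = 0.0172²·(1+0.298) = 0.0003840
Wq = λ·E[S²]/(2(1−ρ)) = 24.17·0.0003840/(2·0.5843) = 0.007943 hr

Final: 0.007943 hr


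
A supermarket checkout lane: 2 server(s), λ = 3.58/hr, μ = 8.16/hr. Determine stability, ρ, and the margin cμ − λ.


Total capacity cμ = 2·8.16 = 16.32/hr
ρ = λ/(cμ) = 3.58/16.32 = 0.2194
Stable ⇔ ρ < 1: YES
Spare capacity = cμ − λ = 16.32 − 3.58 = 12.74/hr

Final: ρ = 0.2194; stable; margin = 12.74/hr


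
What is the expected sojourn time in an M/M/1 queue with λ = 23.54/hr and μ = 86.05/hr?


W = 1/(μ−λ) = 1/(86.05 − 23.54) = 1/62.51 = 0.01600 hr

Final: 0.01600 hr


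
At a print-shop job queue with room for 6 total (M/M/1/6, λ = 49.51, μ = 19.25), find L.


ρ = 49.51/19.25 = 2.5719
L = ρ[1 − (K+1)ρ^K + Kρ^(K+1)] / [(1−ρ)(1−ρ^(K+1))]
Numerator: 2.5719·(1 − 7·289.449734 + 6·744.449680) = 6279.539611
Denominator: (-1.5719)·(-743.449680) = 1168.664276
L = 6279.539611/1168.664276 = 5.3733

Final: 5.3733


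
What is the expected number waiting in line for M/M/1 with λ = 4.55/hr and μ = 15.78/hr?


ρ = 4.55/15.78 = 0.2883
Lq = ρ²/(1−ρ) = 0.08314/0.7117 = 0.1168

Final: 0.1168


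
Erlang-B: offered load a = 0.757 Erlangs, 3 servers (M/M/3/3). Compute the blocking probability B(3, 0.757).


B(c,a) = (a^c/c!) / Σ_{k=0}^{c} a^k/k!
a^3/3! = 0.072300
Σ terms (k=0..3): 1.00000 + 0.75700 + 0.28652 + 0.07230 = 2.115824
B = 0.072300/2.115824 = 0.034171

Final: 0.034171


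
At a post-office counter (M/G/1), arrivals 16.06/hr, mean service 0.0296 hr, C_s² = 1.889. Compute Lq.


ρ = λ·E[S] = 16.06·0.0296 = 0.4754
Lq = ρ²(1+C_s²)/(2(1−ρ)) = 0.2260·(1+1.889)/(2·0.5246)
= 0.2260·2.8890/1.0492 = 0.62222

Final: 0.62222


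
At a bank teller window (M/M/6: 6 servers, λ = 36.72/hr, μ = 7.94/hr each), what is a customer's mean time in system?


a = 4.6247; ρ = 0.7708; P₀ = 0.007766
Lq = P₀·a^c·ρ/(c!(1−ρ)²) = 1.54798
Wq = Lq/λ = 1.54798/36.72 = 0.04216 hr
W = Wq + 1/μ = 0.04216 + 0.12594 = 0.16810 hr

Final: 0.16810 hr


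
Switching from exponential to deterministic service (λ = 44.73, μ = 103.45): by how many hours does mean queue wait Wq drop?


ρ = 44.73/103.45 = 0.4324
Wq(M/M/1) = ρ/(μ−λ) = 0.4324/58.72 = 0.007363 hr
Wq(M/D/1) = ρ/(2(μ−λ)) = 0.003682 hr
Savings = 0.007363 − 0.003682 = 0.003682 hr

Final: 0.003682 hr


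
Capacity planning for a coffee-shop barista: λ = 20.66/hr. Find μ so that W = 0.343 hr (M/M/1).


W = 1/(μ−λ) ⇒ μ − λ = 1/W = 1/0.343 = 2.9155
μ = λ + 1/W = 20.66 + 2.9155 = 23.5755 per hr

Final: 23.5755 /hr


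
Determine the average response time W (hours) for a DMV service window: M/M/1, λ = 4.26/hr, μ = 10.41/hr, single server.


W = 1/(μ−λ) = 1/(10.41 − 4.26) = 1/6.15 = 0.1626 hr

Final: 0.1626 hr


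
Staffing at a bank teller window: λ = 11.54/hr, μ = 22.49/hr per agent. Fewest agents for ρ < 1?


Stability requires cμ > λ ⇔ c > λ/μ.
λ/μ = 11.54/22.49 = 0.5131
Minimum integer c = ⌊0.5131⌋ + 1 = 1
Check: 1·22.49 = 22.49 > 11.54, while 0·22.49 = 0.00 ≤ 11.54

Final: 1 servers


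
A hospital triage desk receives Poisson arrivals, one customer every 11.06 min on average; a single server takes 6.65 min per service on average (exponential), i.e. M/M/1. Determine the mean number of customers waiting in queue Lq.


λ = 60/11.06 = 5.4250 /hr
μ = 60/6.65 = 9.0226 /hr
ρ = λ/μ = 5.4250/9.0226 = 0.6013
Lq = ρ²/(1−ρ) = 0.3615/0.3987 = 0.9067

Final: 0.9067


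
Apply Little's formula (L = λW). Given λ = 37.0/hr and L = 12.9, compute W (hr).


W = L/λ = 12.9/37.0 = 0.3486 hr

Final: 0.3486 hr


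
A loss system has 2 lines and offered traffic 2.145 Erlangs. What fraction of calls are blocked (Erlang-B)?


B(c,a) = (a^c/c!) / Σ_{k=0}^{c} a^k/k!
a^2/2! = 2.300512
Σ terms (k=0..2): 1.00000 + 2.14500 + 2.30051 = 5.445512
B = 2.300512/5.445512 = 0.422460

Final: 0.422460


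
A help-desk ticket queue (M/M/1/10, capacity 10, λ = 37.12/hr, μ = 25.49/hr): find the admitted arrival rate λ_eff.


ρ = 1.4563; P_K = (1−ρ)ρ^10/(1−ρ^11) = 0.318406
λ_eff = λ(1 − P_K) = 37.12·(1 − 0.318406) = 37.12·0.681594 = 25.3008 /hr

Final: 25.3008 /hr


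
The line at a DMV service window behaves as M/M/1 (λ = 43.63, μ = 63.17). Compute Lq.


ρ = 43.63/63.17 = 0.6907
Lq = ρ²/(1−ρ) = 0.4770/0.3093 = 1.5422

Final: 1.5422


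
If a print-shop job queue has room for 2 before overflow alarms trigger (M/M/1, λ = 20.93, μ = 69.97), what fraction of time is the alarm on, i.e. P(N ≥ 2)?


ρ = 20.93/69.97 = 0.2991
P(N ≥ n) = ρ^n = 0.2991^2 = 0.089478

Final: 0.089478


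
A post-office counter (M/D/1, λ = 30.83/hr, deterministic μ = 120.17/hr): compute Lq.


ρ = 30.83/120.17 = 0.2566
M/D/1: Lq = ρ²/(2(1−ρ)) = 0.06582/(2·0.7434) = 0.04427

Final: 0.04427


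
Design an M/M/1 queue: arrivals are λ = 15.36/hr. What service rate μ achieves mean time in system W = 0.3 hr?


W = 1/(μ−λ) ⇒ μ − λ = 1/W = 1/0.3 = 3.3333
μ = λ + 1/W = 15.36 + 3.3333 = 18.6933 per hr

Final: 18.6933 /hr


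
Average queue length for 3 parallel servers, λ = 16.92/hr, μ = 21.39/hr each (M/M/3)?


a = λ/μ = 0.7910; ρ = a/3 = 0.2637
P₀ = 0.451281
Lq = P₀·a^c·ρ / (c!·(1−ρ)²) = 0.451281·0.49496·0.2637/(6·0.54218)
= 0.01810

Final: 0.01810


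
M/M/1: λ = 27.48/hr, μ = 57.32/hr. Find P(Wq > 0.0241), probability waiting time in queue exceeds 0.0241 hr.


ρ = 27.48/57.32 = 0.4794
P(Wq > t) = ρ·e^{−(μ−λ)t} = 0.4794·e^{−0.7191}
= 0.4794·0.487169 = 0.233556

Final: 0.233556


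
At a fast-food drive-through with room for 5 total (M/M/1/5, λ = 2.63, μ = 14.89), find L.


ρ = 2.63/14.89 = 0.1766
L = ρ[1 − (K+1)ρ^K + Kρ^(K+1)] / [(1−ρ)(1−ρ^(K+1))]
Numerator: 0.1766·(1 − 6·0.0001719 + 5·0.00003036) = 0.176473
Denominator: (0.8234)·(0.999970) = 0.823346
L = 0.176473/0.823346 = 0.2143

Final: 0.2143


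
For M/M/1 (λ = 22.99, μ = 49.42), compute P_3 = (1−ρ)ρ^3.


ρ = 22.99/49.42 = 0.4652
P_n = (1−ρ)·ρ^n = (1 − 0.4652)·0.4652^3 = 0.5348·0.100672 = 0.053840

Final: 0.053840


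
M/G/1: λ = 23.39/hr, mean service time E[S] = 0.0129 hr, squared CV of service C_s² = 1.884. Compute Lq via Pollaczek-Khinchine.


ρ = λ·E[S] = 23.39·0.0129 = 0.3017
Lq = ρ²(1+C_s²)/(2(1−ρ)) = 0.09104·(1+1.884)/(2·0.6983)
= 0.09104·2.8840/1.3965 = 0.18801

Final: 0.18801


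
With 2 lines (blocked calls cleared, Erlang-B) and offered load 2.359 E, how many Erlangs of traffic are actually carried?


B(2,2.359) = 0.453060 (Erlang-B)
Carried load = a(1 − B) = 2.359·(1 − 0.453060) = 2.359·0.546940 = 1.2902 E

Final: 1.2902 Erlangs


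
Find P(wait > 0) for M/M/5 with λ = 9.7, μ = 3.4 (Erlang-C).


a = λ/μ = 2.8529; ρ = a/5 = 0.5706
P₀ = 0.054882 (from M/M/c formula)
C(c,a) = [a^c/(c!(1−ρ))]·P₀ = [189.00099/(120·0.4294)]·0.054882
= 3.66783·0.054882 = 0.201298

Final: 0.201298


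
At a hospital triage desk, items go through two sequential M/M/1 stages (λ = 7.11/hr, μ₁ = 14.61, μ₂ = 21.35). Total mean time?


Each node sees arrival rate λ = 7.11/hr (tandem ⇒ throughput preserved).
W₁ = 1/(μ₁−λ) = 1/(14.61−7.11) = 0.13333 hr
W₂ = 1/(μ₂−λ) = 1/(21.35−7.11) = 0.07022 hr
W_total = W₁ + W₂ = 0.13333 + 0.07022 = 0.20356 hr

Final: 0.20356 hr


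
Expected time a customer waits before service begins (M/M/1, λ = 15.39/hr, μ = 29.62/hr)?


ρ = 15.39/29.62 = 0.5196
Wq = ρ/(μ−λ) = 0.5196/(29.62 − 15.39) = 0.5196/14.23 = 0.03651 hr

Final: 0.03651 hr


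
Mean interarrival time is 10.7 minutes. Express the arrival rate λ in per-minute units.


λ = 1/(interarrival time) in consistent units.
1 minute = 1 min, so λ = 1/10.7 = 0.09346 per minute

Final: 0.09346 /min


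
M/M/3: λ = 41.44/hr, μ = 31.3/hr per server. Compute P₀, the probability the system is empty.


a = λ/μ = 41.44/31.3 = 1.3240; ρ = a/c = 0.4413
Σ_{k=0}^{2} a^k/k! (terms k=0..2) = 1.00000 + 1.32396 + 0.87644 = 3.20040
Tail: a^3/(3!(1−ρ)) = 2.32074/(6·0.5587) = 0.69233
P₀ = 1/(3.20040 + 0.69233) = 1/3.89273 = 0.256889

Final: 0.256889


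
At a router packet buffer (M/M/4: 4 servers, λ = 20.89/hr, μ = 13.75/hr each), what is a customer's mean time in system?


a = 1.5193; ρ = 0.3798; P₀ = 0.216649
Lq = P₀·a^c·ρ/(c!(1−ρ)²) = 0.04749
Wq = Lq/λ = 0.04749/20.89 = 0.002273 hr
W = Wq + 1/μ = 0.002273 + 0.07273 = 0.07500 hr

Final: 0.07500 hr


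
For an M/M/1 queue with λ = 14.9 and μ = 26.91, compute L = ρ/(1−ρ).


ρ = λ/μ = 14.9/26.91 = 0.5537
L = ρ/(1−ρ) = 0.5537/(1 − 0.5537) = 0.5537/0.4463 = 1.2406

Final: 1.2406


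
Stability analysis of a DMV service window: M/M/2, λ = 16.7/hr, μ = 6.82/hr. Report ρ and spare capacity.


Total capacity cμ = 2·6.82 = 13.64/hr
ρ = λ/(cμ) = 16.7/13.64 = 1.2243
Stable ⇔ ρ < 1: NO
Spare capacity = cμ − λ = 13.64 − 16.7 = -3.06/hr

Final: ρ = 1.2243; unstable; margin = -3.06/hr


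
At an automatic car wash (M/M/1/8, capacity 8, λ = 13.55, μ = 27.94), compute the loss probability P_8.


ρ = λ/μ = 13.55/27.94 = 0.4850
P_K = (1−ρ)ρ^K/(1−ρ^(K+1)) = (0.5150·0.003060)/(1 − 0.001484)
= 0.001576/0.998516 = 0.001578

Final: 0.001578


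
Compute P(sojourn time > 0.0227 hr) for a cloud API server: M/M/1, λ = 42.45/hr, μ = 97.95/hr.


W ~ Exponential(μ−λ) for M/M/1.
μ − λ = 97.95 − 42.45 = 55.5000
P(W > t) = e^{−(μ−λ)t} = e^{−1.2599} = 0.283697

Final: 0.283697


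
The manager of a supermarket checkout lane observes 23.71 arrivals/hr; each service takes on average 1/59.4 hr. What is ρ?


ρ = λ/μ = 23.71/59.4 = 0.3992

Final: 0.3992


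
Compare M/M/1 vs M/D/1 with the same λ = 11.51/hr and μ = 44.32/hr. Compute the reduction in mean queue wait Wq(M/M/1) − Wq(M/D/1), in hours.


ρ = 11.51/44.32 = 0.2597
Wq(M/M/1) = ρ/(μ−λ) = 0.2597/32.81 = 0.007915 hr
Wq(M/D/1) = ρ/(2(μ−λ)) = 0.003958 hr
Savings = 0.007915 − 0.003958 = 0.003958 hr

Final: 0.003958 hr


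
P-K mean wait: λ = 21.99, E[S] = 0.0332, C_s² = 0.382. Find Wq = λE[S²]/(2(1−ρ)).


ρ = λ·E[S] = 21.99·0.0332 = 0.7301
E[S²] = E[S]²(1+C_s²) = 0.0332²·(1+0.382) = 0.001523
Wq = λ·E[S²]/(2(1−ρ)) = 21.99·0.001523/(2·0.2699) = 0.06205 hr

Final: 0.06205 hr


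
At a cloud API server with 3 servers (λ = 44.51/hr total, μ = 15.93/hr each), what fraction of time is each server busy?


ρ = λ/(cμ) = 44.51/(3·15.93) = 44.51/47.79 = 0.9314

Final: 0.9314


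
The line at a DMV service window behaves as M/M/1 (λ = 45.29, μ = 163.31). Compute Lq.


ρ = 45.29/163.31 = 0.2773
Lq = ρ²/(1−ρ) = 0.07691/0.7227 = 0.1064

Final: 0.1064


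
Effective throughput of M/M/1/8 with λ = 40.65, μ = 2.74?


ρ = 14.8358; P_K = (1−ρ)ρ^8/(1−ρ^9) = 0.932595
λ_eff = λ(1 − P_K) = 40.65·(1 − 0.932595) = 40.65·0.067405 = 2.7400 /hr

Final: 2.7400 /hr


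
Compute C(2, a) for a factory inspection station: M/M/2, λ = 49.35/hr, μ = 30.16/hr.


a = λ/μ = 1.6363; ρ = a/2 = 0.8181
P₀ = 0.100027 (from M/M/c formula)
C(c,a) = [a^c/(c!(1−ρ))]·P₀ = [2.67739/(2·0.1819)]·0.100027
= 7.36099·0.100027 = 0.736301

Final: 0.736301


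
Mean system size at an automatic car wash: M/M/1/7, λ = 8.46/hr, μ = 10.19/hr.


ρ = 8.46/10.19 = 0.8302
L = ρ[1 − (K+1)ρ^K + Kρ^(K+1)] / [(1−ρ)(1−ρ^(K+1))]
Numerator: 0.8302·(1 − 8·0.271877 + 7·0.225720) = 0.336256
Denominator: (0.1698)·(0.774280) = 0.131453
L = 0.336256/0.131453 = 2.5580

Final: 2.5580


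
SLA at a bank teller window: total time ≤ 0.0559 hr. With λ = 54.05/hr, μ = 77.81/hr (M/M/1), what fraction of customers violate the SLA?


W ~ Exponential(μ−λ) for M/M/1.
μ − λ = 77.81 − 54.05 = 23.7600
P(W > t) = e^{−(μ−λ)t} = e^{−1.3282} = 0.264958

Final: 0.264958


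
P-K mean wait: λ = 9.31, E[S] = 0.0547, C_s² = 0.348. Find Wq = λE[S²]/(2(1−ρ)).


ρ = λ·E[S] = 9.31·0.0547 = 0.5093
E[S²] = E[S]²(1+C_s²) = 0.0547²·(1+0.348) = 0.004033
Wq = λ·E[S²]/(2(1−ρ)) = 9.31·0.004033/(2·0.4907) = 0.03826 hr

Final: 0.03826 hr


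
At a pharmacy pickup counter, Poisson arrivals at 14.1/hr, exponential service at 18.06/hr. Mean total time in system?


W = 1/(μ−λ) = 1/(18.06 − 14.1) = 1/3.96 = 0.2525 hr

Final: 0.2525 hr


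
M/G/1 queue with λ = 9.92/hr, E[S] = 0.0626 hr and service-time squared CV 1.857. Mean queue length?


ρ = λ·E[S] = 9.92·0.0626 = 0.6210
Lq = ρ²(1+C_s²)/(2(1−ρ)) = 0.3856·(1+1.857)/(2·0.3790)
= 0.3856·2.8570/0.7580 = 1.45346

Final: 1.45346


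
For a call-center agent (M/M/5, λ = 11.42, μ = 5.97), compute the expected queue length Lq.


a = λ/μ = 1.9129; ρ = a/5 = 0.3826
P₀ = 0.146785
Lq = P₀·a^c·ρ / (c!·(1−ρ)²) = 0.146785·25.61291·0.3826/(120·0.38121)
= 0.03144

Final: 0.03144


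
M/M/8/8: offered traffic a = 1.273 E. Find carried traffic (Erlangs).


B(8,1.273) = 0.00004789 (Erlang-B)
Carried load = a(1 − B) = 1.273·(1 − 0.00004789) = 1.273·0.999952 = 1.2729 E

Final: 1.2729 Erlangs


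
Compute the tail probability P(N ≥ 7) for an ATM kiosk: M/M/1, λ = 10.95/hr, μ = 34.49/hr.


ρ = 10.95/34.49 = 0.3175
P(N ≥ n) = ρ^n = 0.3175^7 = 0.0003251

Final: 0.0003251


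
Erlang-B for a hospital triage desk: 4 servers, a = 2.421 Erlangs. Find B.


B(c,a) = (a^c/c!) / Σ_{k=0}^{c} a^k/k!
a^4/4! = 1.431423
Σ terms (k=0..4): 1.00000 + 2.42100 + 2.93062 + 2.36501 + 1.43142 = 10.148054
B = 1.431423/10.148054 = 0.141054

Final: 0.141054


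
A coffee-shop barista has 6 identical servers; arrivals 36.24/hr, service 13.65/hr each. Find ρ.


ρ = λ/(cμ) = 36.24/(6·13.65) = 36.24/81.90 = 0.4425

Final: 0.4425


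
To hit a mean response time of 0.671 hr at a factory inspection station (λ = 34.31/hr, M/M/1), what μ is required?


W = 1/(μ−λ) ⇒ μ − λ = 1/W = 1/0.671 = 1.4903
μ = λ + 1/W = 34.31 + 1.4903 = 35.8003 per hr

Final: 35.8003 /hr


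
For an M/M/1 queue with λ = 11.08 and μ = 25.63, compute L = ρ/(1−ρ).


ρ = λ/μ = 11.08/25.63 = 0.4323
L = ρ/(1−ρ) = 0.4323/(1 − 0.4323) = 0.4323/0.5677 = 0.7615

Final: 0.7615


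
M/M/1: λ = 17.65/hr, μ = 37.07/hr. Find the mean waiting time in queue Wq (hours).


ρ = 17.65/37.07 = 0.4761
Wq = ρ/(μ−λ) = 0.4761/(37.07 − 17.65) = 0.4761/19.42 = 0.02452 hr

Final: 0.02452 hr


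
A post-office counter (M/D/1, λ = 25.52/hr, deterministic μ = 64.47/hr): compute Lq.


ρ = 25.52/64.47 = 0.3958
M/D/1: Lq = ρ²/(2(1−ρ)) = 0.1567/(2·0.6042) = 0.12968

Final: 0.12968


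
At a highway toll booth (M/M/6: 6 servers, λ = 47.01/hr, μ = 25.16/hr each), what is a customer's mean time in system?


a = 1.8684; ρ = 0.3114; P₀ = 0.154213
Lq = P₀·a^c·ρ/(c!(1−ρ)²) = 0.005985
Wq = Lq/λ = 0.005985/47.01 = 0.0001273 hr
W = Wq + 1/μ = 0.0001273 + 0.03975 = 0.03987 hr

Final: 0.03987 hr


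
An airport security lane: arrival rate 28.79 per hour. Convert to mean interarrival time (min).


Mean interarrival time = 1/λ = 1/28.79 hour = 0.03473 hour
In minutes: 0.03473 × 60 = 2.0841 min

Final: 2.0841 min


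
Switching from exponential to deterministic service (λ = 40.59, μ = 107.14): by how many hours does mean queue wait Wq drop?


ρ = 40.59/107.14 = 0.3789
Wq(M/M/1) = ρ/(μ−λ) = 0.3789/66.55 = 0.005693 hr
Wq(M/D/1) = ρ/(2(μ−λ)) = 0.002846 hr
Savings = 0.005693 − 0.002846 = 0.002846 hr

Final: 0.002846 hr


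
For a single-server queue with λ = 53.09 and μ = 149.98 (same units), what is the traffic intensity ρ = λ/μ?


ρ = λ/μ = 53.09/149.98 = 0.3540

Final: 0.3540


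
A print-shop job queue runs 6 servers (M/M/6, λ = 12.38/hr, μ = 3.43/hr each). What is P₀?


a = λ/μ = 12.38/3.43 = 3.6093; ρ = a/c = 0.6016
Σ_{k=0}^{5} a^k/k! (terms k=0..5) = 1.00000 + 3.60933 + 6.51363 + 7.83661 + 7.07123 + 5.10448 = 31.13528
Tail: a^6/(6!(1−ρ)) = 2210.84934/(720·0.3984) = 7.70652
P₀ = 1/(31.13528 + 7.70652) = 1/38.84179 = 0.025745

Final: 0.025745


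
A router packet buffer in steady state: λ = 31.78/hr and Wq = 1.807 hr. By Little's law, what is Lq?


Lq = λWq = 31.78·1.807 = 57.4265

Final: 57.4265


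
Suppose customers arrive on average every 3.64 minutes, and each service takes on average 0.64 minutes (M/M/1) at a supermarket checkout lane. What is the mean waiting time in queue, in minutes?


λ = 60/3.64 = 16.4835 /hr
μ = 60/0.64 = 93.7500 /hr
ρ = λ/μ = 16.4835/93.7500 = 0.1758
Wq = ρ/(μ−λ) = 0.1758/(93.7500−16.4835) = 0.002276 hr
In minutes: 0.002276·60 = 0.1365 min

Final: 0.1365 min


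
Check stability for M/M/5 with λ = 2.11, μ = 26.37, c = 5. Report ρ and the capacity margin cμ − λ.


Total capacity cμ = 5·26.37 = 131.85/hr
ρ = λ/(cμ) = 2.11/131.85 = 0.01600
Stable ⇔ ρ < 1: YES
Spare capacity = cμ − λ = 131.85 − 2.11 = 129.74/hr

Final: ρ = 0.01600; stable; margin = 129.74/hr


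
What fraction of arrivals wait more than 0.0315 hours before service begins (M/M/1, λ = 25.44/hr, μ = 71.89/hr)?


ρ = 25.44/71.89 = 0.3539
P(Wq > t) = ρ·e^{−(μ−λ)t} = 0.3539·e^{−1.4632}
= 0.3539·0.231500 = 0.081922

Final: 0.081922


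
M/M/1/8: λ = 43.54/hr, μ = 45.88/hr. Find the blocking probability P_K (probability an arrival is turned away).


ρ = λ/μ = 43.54/45.88 = 0.9490
P_K = (1−ρ)ρ^K/(1−ρ^(K+1)) = (0.05100·0.657840)/(1 − 0.624288)
= 0.033552/0.375712 = 0.089301

Final: 0.089301


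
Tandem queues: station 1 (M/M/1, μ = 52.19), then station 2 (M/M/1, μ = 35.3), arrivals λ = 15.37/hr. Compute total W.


Each node sees arrival rate λ = 15.37/hr (tandem ⇒ throughput preserved).
W₁ = 1/(μ₁−λ) = 1/(52.19−15.37) = 0.02716 hr
W₂ = 1/(μ₂−λ) = 1/(35.3−15.37) = 0.05018 hr
W_total = W₁ + W₂ = 0.02716 + 0.05018 = 0.07733 hr

Final: 0.07733 hr


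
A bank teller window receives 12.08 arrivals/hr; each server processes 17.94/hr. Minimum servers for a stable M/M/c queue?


Stability requires cμ > λ ⇔ c > λ/μ.
λ/μ = 12.08/17.94 = 0.6734
Minimum integer c = ⌊0.6734⌋ + 1 = 1
Check: 1·17.94 = 17.94 > 12.08, while 0·17.94 = 0.00 ≤ 12.08

Final: 1 servers


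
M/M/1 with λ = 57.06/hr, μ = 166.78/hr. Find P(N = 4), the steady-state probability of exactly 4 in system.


ρ = 57.06/166.78 = 0.3421
P_n = (1−ρ)·ρ^n = (1 − 0.3421)·0.3421^4 = 0.6579·0.013701 = 0.009013

Final: 0.009013
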